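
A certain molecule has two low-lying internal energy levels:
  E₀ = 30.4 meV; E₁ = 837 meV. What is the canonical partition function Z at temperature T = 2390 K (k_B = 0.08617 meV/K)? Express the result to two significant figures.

Z = 0.88

k_BT = 0.08617 × 2390 K = 205.9 meV.
Eᵢ/kT = 0.1476, 4.065.
Z = Σ e^(−Eᵢ/kT) = e^(−0.1476) + e^(−4.065) = 0.8628 + 0.01716 = 0.8800.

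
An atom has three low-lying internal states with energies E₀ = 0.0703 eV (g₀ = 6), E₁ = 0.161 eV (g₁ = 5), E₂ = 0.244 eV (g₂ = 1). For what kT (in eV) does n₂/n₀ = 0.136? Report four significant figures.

n₂/n₀ = (g₂/g₀) exp[−(E₂−E₀)/kT] = 0.136.
⇒ (E₂−E₀)/kT = ln((1/6)/0.136) = ln(1.22549) = 0.203341.
kT = 0.1737 eV / 0.203341 = 0.8542 eV.

0.8542 eV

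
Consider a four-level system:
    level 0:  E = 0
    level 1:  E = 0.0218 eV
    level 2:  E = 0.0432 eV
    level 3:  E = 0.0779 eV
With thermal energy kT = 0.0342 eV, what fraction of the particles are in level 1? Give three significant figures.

0.276

Eᵢ/kT = 0, 0.63743, 1.2632, 2.2778.
Z = Σ e^(−Eᵢ/kT) = e^(−0) + e^(−0.63743) + e^(−1.2632) + e^(−2.2778) = 1.0000 + 0.52865 + 0.28275 + 0.10251 = 1.9139.
P₁ = e^(−E₁/kT) / Z = 0.52865/1.9139 = 0.276.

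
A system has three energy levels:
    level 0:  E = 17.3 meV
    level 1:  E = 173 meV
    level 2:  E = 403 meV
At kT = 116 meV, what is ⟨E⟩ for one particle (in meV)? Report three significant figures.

59.4 meV

Eᵢ/kT = 0.14914, 1.4914, 3.4741.
Z = Σ e^(−Eᵢ/kT) = e^(−0.14914) + e^(−1.4914) + e^(−3.4741) = 0.86145 + 0.22506 + 0.030990 = 1.1175.
⟨E⟩ = Σ Eᵢ e^(−Eᵢ/kT) / Z = (17.3·0.86145 + 173·0.22506 + 403·0.030990) / 1.1175 = 59.4 meV.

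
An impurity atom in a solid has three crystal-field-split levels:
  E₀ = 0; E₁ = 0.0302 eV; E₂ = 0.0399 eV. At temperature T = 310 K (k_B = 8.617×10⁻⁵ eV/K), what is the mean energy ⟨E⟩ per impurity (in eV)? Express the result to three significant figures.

0.0121 eV

k_BT = 8.617×10⁻⁵ × 310 K = 0.026713 eV.
Eᵢ/kT = 0, 1.1305, 1.4937.
Z = Σ e^(−Eᵢ/kT) = e^(−0) + e^(−1.1305) + e^(−1.4937) = 1.0000 + 0.32287 + 0.22454 = 1.5474.
⟨E⟩ = Σ Eᵢ e^(−Eᵢ/kT) / Z = (0·1.0000 + 0.0302·0.32287 + 0.0399·0.22454) / 1.5474 = 0.0121 eV.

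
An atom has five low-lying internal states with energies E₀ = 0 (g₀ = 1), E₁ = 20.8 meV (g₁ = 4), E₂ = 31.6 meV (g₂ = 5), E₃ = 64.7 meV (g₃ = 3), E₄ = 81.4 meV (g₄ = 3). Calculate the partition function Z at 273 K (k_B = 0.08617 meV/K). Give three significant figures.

Z = 4.24

k_BT = 0.08617 × 273 K = 23.524 meV.
Eᵢ/kT = 0, 0.88420, 1.3433, 2.7504, 3.4603.
Z = Σ gᵢe^(−Eᵢ/kT) = 1·e^(−0) + 4·e^(−0.88420) + 5·e^(−1.3433) + 3·e^(−2.7504) + 3·e^(−3.4603) = 1.0000 + 1.6522 + 1.3049 + 0.19171 + 0.094261 = 4.2431.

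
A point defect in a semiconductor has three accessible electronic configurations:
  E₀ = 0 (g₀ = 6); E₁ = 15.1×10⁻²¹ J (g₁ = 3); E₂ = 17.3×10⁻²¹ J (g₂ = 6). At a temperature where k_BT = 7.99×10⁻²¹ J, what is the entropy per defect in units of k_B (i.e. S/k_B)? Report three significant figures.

Eᵢ/kT = 0, 1.8899, 2.1652.
Z = Σ gᵢe^(−Eᵢ/kT) = 6·e^(−0) + 3·e^(−1.8899) + 6·e^(−2.1652) = 6.0000 + 0.45326 + 0.68836 = 7.1416.
⟨E⟩ = Σ EᵢPᵢ = 2.6259 ×10⁻²¹ J.
S/k_B = ln Z + ⟨E⟩/kT = ln(7.1416) + 2.6259/7.99 = 1.9659 + 0.32865 = 2.29.

2.29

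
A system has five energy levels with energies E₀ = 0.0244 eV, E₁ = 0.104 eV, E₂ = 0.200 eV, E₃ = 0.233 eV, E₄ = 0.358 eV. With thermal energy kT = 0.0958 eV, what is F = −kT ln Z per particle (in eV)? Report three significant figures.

Eᵢ/kT = 0.25470, 1.0856, 2.0877, 2.4322, 3.7370.
Z = Σ e^(−Eᵢ/kT) = e^(−0.25470) + e^(−1.0856) + e^(−2.0877) + e^(−2.4322) + e^(−3.7370) = 0.77515 + 0.33770 + 0.12397 + 0.087843 + 0.023825 = 1.3485.
F = −kT ln Z = −0.0958 × ln(1.3485) = −0.0958 × 0.29899 = -0.0286 eV.

-0.0286 eV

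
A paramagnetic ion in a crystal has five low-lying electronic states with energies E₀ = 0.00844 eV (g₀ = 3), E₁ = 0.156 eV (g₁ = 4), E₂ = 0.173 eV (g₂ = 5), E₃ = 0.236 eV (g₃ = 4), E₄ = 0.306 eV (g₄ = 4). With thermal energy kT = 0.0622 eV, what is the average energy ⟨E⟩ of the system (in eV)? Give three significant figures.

Eᵢ/kT = 0.13569, 2.5080, 2.7814, 3.7942, 4.9196.
Z = Σ gᵢe^(−Eᵢ/kT) = 3·e^(−0.13569) + 4·e^(−2.5080) + 5·e^(−2.7814) + 4·e^(−3.7942) + 4·e^(−4.9196) = 2.6193 + 0.32572 + 0.30976 + 0.090004 + 0.029208 = 3.3740.
⟨E⟩ = Σ Eᵢ gᵢe^(−Eᵢ/kT) / Z = (0.00844·2.6193 + 0.156·0.32572 + 0.173·0.30976 + 0.236·0.090004 + 0.306·0.029208) / 3.3740 = 0.0464 eV.

0.0464 eV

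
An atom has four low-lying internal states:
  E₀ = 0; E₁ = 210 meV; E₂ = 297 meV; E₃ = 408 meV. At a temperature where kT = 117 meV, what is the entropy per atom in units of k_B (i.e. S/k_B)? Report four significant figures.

Eᵢ/kT = 0, 1.79487, 2.53846, 3.48718.
Z = Σ e^(−Eᵢ/kT) = e^(−0) + e^(−1.79487) + e^(−2.53846) + e^(−3.48718) = 1.00000 + 0.166149 + 0.0789879 + 0.0305870 = 1.27572.
⟨E⟩ = Σ EᵢPᵢ = 55.5217 meV.
S/k_B = ln Z + ⟨E⟩/kT = ln(1.27572) + 55.5217/117 = 0.243511 + 0.474544 = 0.7181.

0.7181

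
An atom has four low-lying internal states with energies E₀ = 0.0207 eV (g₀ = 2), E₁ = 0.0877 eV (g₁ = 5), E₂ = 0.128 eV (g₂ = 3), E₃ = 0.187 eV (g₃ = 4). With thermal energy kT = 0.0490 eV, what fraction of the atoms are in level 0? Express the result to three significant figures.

0.534

Eᵢ/kT = 0.42245, 1.7898, 2.6122, 3.8163.
Z = Σ gᵢe^(−Eᵢ/kT) = 2·e^(−0.42245) + 5·e^(−1.7898) + 3·e^(−2.6122) + 4·e^(−3.8163) = 1.3109 + 0.83497 + 0.22012 + 0.088036 = 2.4540.
P₀ = g₀ e^(−E₀/kT) / Z = 1.3109/2.4540 = 0.534.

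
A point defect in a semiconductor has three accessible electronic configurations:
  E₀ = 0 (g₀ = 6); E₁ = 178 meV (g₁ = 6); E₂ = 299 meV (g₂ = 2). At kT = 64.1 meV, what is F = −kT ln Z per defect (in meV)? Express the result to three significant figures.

Eᵢ/kT = 0, 2.7769, 4.6646.
Z = Σ gᵢe^(−Eᵢ/kT) = 6·e^(−0) + 6·e^(−2.7769) + 2·e^(−4.6646) = 6.0000 + 0.37339 + 0.018846 = 6.3922.
F = −kT ln Z = −64.1 × ln(6.3922) = −64.1 × 1.8551 = -119 meV.

-119 meV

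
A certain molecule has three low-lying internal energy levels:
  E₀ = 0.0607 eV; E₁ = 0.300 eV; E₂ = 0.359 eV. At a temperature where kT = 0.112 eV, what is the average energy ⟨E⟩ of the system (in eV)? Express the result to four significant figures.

0.1020 eV

Eᵢ/kT = 0.541964, 2.67857, 3.20536.
Z = Σ e^(−Eᵢ/kT) = e^(−0.541964) + e^(−2.67857) + e^(−3.20536) = 0.581605 + 0.0686613 + 0.0405443 = 0.690811.
⟨E⟩ = Σ Eᵢ e^(−Eᵢ/kT) / Z = (0.0607·0.581605 + 0.300·0.0686613 + 0.359·0.0405443) / 0.690811 = 0.1020 eV.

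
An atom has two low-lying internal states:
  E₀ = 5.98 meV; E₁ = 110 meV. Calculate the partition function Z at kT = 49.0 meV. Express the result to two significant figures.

Eᵢ/kT = 0.1220, 2.245.
Z = Σ e^(−Eᵢ/kT) = e^(−0.1220) + e^(−2.245) = 0.8851 + 0.1059 = 0.9910.

Z = 0.99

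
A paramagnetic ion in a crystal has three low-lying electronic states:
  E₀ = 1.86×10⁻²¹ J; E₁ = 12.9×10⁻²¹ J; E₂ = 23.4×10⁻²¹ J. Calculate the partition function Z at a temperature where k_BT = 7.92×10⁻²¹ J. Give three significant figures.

Eᵢ/kT = 0.23485, 1.6288, 2.9545.
Z = Σ e^(−Eᵢ/kT) = e^(−0.23485) + e^(−1.6288) + e^(−2.9545) = 0.79069 + 0.19616 + 0.052105 = 1.0390.

Z = 1.04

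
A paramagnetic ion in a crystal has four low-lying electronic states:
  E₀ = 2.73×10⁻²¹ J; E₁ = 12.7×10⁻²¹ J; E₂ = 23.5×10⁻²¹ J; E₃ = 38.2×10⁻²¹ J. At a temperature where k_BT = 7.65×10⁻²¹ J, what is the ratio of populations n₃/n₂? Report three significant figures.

n₃/n₂ = exp[−(E₃−E₂)/kT] = exp(−(14.7 ×10⁻²¹ J)/(7.65 ×10⁻²¹ J)) = exp(-1.9216) = 0.146.

0.146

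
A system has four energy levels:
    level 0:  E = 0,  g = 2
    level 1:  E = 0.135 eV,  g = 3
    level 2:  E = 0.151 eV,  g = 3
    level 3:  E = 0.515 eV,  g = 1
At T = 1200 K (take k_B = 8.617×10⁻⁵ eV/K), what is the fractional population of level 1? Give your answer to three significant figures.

0.231

k_BT = 8.617×10⁻⁵ × 1200 K = 0.10340 eV.
Eᵢ/kT = 0, 1.3056, 1.4603, 4.9807.
Z = Σ gᵢe^(−Eᵢ/kT) = 2·e^(−0) + 3·e^(−1.3056) + 3·e^(−1.4603) + 1·e^(−4.9807) = 2.0000 + 0.81303 + 0.69650 + 0.0068693 = 3.5164.
P₁ = g₁ e^(−E₁/kT) / Z = 0.81303/3.5164 = 0.231.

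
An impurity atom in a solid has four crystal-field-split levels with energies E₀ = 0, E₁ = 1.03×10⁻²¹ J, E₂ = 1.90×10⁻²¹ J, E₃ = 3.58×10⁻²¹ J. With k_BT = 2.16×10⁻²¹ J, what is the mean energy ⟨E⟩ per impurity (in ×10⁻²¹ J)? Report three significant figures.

Eᵢ/kT = 0, 0.47685, 0.87963, 1.6574.
Z = Σ e^(−Eᵢ/kT) = e^(−0) + e^(−0.47685) + e^(−0.87963) + e^(−1.6574) = 1.0000 + 0.62074 + 0.41494 + 0.19063 = 2.2263.
⟨E⟩ = Σ Eᵢ e^(−Eᵢ/kT) / Z = (0·1.0000 + 1.03·0.62074 + 1.90·0.41494 + 3.58·0.19063) / 2.2263 = 0.948 ×10⁻²¹ J.

0.948 ×10⁻²¹ J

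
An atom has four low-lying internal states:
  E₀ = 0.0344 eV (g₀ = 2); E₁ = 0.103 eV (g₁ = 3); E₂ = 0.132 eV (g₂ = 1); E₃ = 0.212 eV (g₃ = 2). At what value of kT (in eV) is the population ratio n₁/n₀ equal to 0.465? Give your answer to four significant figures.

n₁/n₀ = (g₁/g₀) exp[−(E₁−E₀)/kT] = 0.465.
⇒ (E₁−E₀)/kT = ln((3/2)/0.465) = ln(3.22581) = 1.17118.
kT = 0.0686 eV / 1.17118 = 0.05857 eV.

0.05857 eV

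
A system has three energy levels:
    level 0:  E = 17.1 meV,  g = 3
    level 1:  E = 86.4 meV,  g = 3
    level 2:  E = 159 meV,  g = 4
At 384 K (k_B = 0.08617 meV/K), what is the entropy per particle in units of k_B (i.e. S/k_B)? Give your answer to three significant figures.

k_BT = 0.08617 × 384 K = 33.089 meV.
Eᵢ/kT = 0.51679, 2.6111, 4.8052.
Z = Σ gᵢe^(−Eᵢ/kT) = 3·e^(−0.51679) + 3·e^(−2.6111) + 4·e^(−4.8052) = 1.7893 + 0.22036 + 0.032748 = 2.0424.
⟨E⟩ = Σ EᵢPᵢ = 26.852 meV.
S/k_B = ln Z + ⟨E⟩/kT = ln(2.0424) + 26.852/33.089 = 0.71413 + 0.81151 = 1.53.

1.53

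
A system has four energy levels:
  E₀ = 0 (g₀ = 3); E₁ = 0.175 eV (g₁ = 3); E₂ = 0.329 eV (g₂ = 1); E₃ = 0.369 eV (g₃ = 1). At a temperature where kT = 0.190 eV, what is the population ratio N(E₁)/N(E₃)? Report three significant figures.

8.33

n₁/n₃ = (g₁/g₃) exp[−(E₁−E₃)/kT] = (3/1) × exp(−(-0.194 eV)/(0.190 eV)) = (3/1) × exp(1.0211) = 8.33.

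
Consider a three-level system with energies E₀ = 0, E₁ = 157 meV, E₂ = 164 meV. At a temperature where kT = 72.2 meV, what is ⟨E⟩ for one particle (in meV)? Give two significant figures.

29 meV

Eᵢ/kT = 0, 2.175, 2.271.
Z = Σ e^(−Eᵢ/kT) = e^(−0) + e^(−2.175) + e^(−2.271) = 1.000 + 0.1136 + 0.1032 = 1.217.
⟨E⟩ = Σ Eᵢ e^(−Eᵢ/kT) / Z = (0·1.000 + 157·0.1136 + 164·0.1032) / 1.217 = 29 meV.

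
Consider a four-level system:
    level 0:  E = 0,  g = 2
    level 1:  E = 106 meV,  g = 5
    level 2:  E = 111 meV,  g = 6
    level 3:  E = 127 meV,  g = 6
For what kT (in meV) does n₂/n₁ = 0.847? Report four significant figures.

14.35 meV

n₂/n₁ = (g₂/g₁) exp[−(E₂−E₁)/kT] = 0.847.
⇒ (E₂−E₁)/kT = ln((6/5)/0.847) = ln(1.41677) = 0.348380.
kT = 5 meV / 0.348380 = 14.35 meV.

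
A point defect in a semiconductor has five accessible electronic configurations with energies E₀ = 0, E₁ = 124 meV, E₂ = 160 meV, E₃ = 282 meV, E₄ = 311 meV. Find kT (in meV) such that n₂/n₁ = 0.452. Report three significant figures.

45.3 meV

n₂/n₁ = exp[−(E₂−E₁)/kT] = 0.452.
⇒ (E₂−E₁)/kT = ln(1/0.452) = ln(2.2124) = 0.79408.
kT = 36 meV / 0.79408 = 45.3 meV.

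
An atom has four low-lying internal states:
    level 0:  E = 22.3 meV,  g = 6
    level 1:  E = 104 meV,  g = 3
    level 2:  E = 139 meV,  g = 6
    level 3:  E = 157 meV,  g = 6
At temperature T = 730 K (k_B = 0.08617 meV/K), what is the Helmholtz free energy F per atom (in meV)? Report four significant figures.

k_BT = 0.08617 × 730 K = 62.9041 meV.
Eᵢ/kT = 0.354508, 1.65331, 2.20971, 2.49586.
Z = Σ gᵢe^(−Eᵢ/kT) = 6·e^(−0.354508) + 3·e^(−1.65331) + 6·e^(−2.20971) + 6·e^(−2.49586) = 4.20911 + 0.574246 + 0.658395 + 0.494553 = 5.93630.
F = −kT ln Z = −62.9041 × ln(5.93630) = −62.9041 × 1.78109 = -112.0 meV.

-112.0 meV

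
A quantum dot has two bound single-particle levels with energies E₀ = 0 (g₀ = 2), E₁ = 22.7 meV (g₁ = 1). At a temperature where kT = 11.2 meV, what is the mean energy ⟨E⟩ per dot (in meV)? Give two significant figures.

1.4 meV

Eᵢ/kT = 0, 2.027.
Z = Σ gᵢe^(−Eᵢ/kT) = 2·e^(−0) + 1·e^(−2.027) = 2.000 + 0.1317 = 2.132.
⟨E⟩ = Σ Eᵢ gᵢe^(−Eᵢ/kT) / Z = (0·2.000 + 22.7·0.1317) / 2.132 = 1.4 meV.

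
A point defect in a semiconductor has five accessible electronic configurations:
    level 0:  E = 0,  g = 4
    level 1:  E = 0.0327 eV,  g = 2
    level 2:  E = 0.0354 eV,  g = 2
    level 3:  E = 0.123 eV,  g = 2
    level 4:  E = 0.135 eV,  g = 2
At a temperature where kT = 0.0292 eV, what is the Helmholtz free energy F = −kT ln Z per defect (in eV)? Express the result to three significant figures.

-0.0487 eV

Eᵢ/kT = 0, 1.1199, 1.2123, 4.2123, 4.6233.
Z = Σ gᵢe^(−Eᵢ/kT) = 4·e^(−0) + 2·e^(−1.1199) + 2·e^(−1.2123) + 2·e^(−4.2123) + 2·e^(−4.6233) = 4.0000 + 0.65262 + 0.59502 + 0.029625 + 0.019641 = 5.2969.
F = −kT ln Z = −0.0292 × ln(5.2969) = −0.0292 × 1.6671 = -0.0487 eV.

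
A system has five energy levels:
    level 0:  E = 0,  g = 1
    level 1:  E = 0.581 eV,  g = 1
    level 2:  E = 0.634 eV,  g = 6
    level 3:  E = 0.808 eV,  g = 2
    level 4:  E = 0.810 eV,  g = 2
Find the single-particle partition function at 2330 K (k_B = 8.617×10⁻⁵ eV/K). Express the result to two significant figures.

k_BT = 8.617×10⁻⁵ × 2330 K = 0.2008 eV.
Eᵢ/kT = 0, 2.893, 3.157, 4.024, 4.034.
Z = Σ gᵢe^(−Eᵢ/kT) = 1·e^(−0) + 1·e^(−2.893) + 6·e^(−3.157) + 2·e^(−4.024) + 2·e^(−4.034) = 1.000 + 0.05541 + 0.2553 + 0.03576 + 0.03541 = 1.382.

Z = 1.4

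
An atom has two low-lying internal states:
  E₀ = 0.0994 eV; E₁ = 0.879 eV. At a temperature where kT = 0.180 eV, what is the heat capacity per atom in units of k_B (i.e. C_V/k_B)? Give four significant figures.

Eᵢ/kT = 0.552222, 4.88333.
Z = Σ e^(−Eᵢ/kT) = e^(−0.552222) + e^(−4.88333) = 0.575669 + 0.00757176 = 0.583241.
⟨E⟩ = 0.109521 eV, ⟨E²⟩ = 0.0197827 eV².
C_V/k_B = (⟨E²⟩ − ⟨E⟩²)/(kT)² = (0.0197827 − 0.0119948)/0.0324000 = 0.2404.

0.2404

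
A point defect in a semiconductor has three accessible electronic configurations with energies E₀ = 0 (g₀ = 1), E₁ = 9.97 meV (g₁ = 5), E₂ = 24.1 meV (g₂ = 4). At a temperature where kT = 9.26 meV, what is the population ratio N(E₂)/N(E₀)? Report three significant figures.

0.296

n₂/n₀ = (g₂/g₀) exp[−(E₂−E₀)/kT] = (4/1) × exp(−(24.1 meV)/(9.26 meV)) = (4/1) × exp(-2.6026) = 0.296.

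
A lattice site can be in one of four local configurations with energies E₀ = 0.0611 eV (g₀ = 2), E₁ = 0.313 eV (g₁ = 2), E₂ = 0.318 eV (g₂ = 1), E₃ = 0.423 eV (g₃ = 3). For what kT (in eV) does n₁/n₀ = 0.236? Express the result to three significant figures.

0.174 eV

n₁/n₀ = (g₁/g₀) exp[−(E₁−E₀)/kT] = 0.236.
⇒ (E₁−E₀)/kT = ln((2/2)/0.236) = ln(4.2373) = 1.4439.
kT = 0.2519 eV / 1.4439 = 0.174 eV.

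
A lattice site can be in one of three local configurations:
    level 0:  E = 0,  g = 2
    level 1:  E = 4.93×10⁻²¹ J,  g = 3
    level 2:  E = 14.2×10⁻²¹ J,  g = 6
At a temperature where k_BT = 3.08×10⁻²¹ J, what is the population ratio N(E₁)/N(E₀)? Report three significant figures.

n₁/n₀ = (g₁/g₀) exp[−(E₁−E₀)/kT] = (3/2) × exp(−(4.93 ×10⁻²¹ J)/(3.08 ×10⁻²¹ J)) = (3/2) × exp(-1.6006) = 0.303.

0.303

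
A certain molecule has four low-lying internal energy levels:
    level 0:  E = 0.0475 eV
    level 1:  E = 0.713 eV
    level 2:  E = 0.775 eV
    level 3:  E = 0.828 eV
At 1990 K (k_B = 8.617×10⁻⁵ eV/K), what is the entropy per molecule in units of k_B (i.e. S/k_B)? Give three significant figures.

k_BT = 8.617×10⁻⁵ × 1990 K = 0.17148 eV.
Eᵢ/kT = 0.27700, 4.1579, 4.5195, 4.8286.
Z = Σ e^(−Eᵢ/kT) = e^(−0.27700) + e^(−4.1579) + e^(−4.5195) + e^(−4.8286) = 0.75805 + 0.015640 + 0.010894 + 0.0079977 = 0.79258.
⟨E⟩ = Σ EᵢPᵢ = 0.078508 eV.
S/k_B = ln Z + ⟨E⟩/kT = ln(0.79258) + 0.078508/0.17148 = -0.23246 + 0.45783 = 0.225.

0.225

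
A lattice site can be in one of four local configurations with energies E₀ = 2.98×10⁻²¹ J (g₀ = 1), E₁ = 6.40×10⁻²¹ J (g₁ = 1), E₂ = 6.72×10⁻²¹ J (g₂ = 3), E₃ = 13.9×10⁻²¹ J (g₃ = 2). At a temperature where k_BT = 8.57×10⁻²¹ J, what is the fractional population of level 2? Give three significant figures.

0.465

Eᵢ/kT = 0.34772, 0.74679, 0.78413, 1.6219.
Z = Σ gᵢe^(−Eᵢ/kT) = 1·e^(−0.34772) + 1·e^(−0.74679) + 3·e^(−0.78413) + 2·e^(−1.6219) = 0.70630 + 0.47389 + 1.3696 + 0.39505 = 2.9448.
P₂ = g₂ e^(−E₂/kT) / Z = 1.3696/2.9448 = 0.465.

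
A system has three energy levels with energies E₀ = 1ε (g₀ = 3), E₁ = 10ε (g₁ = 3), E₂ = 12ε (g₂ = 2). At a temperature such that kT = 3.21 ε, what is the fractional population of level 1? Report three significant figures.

Eᵢ/kT = 0.31153, 3.1153, 3.7383.
Z = Σ gᵢe^(−Eᵢ/kT) = 3·e^(−0.31153) + 3·e^(−3.1153) + 2·e^(−3.7383) = 2.1970 + 0.13310 + 0.047589 = 2.3777.
P₁ = g₁ e^(−E₁/kT) / Z = 0.13310/2.3777 = 0.0560.

0.0560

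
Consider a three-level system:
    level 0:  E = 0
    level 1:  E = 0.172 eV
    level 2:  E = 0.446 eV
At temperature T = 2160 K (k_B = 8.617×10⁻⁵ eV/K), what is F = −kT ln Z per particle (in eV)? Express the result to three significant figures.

k_BT = 8.617×10⁻⁵ × 2160 K = 0.18613 eV.
Eᵢ/kT = 0, 0.92409, 2.3962.
Z = Σ e^(−Eᵢ/kT) = e^(−0) + e^(−0.92409) + e^(−2.3962) = 1.0000 + 0.39689 + 0.091063 = 1.4880.
F = −kT ln Z = −0.18613 × ln(1.4880) = −0.18613 × 0.39743 = -0.0740 eV.

-0.0740 eV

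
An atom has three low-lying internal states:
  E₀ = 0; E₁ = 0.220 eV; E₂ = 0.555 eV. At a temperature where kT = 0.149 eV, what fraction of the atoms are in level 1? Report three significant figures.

Eᵢ/kT = 0, 1.4765, 3.7248.
Z = Σ e^(−Eᵢ/kT) = e^(−0) + e^(−1.4765) + e^(−3.7248) = 1.0000 + 0.22844 + 0.024118 = 1.2526.
P₁ = e^(−E₁/kT) / Z = 0.22844/1.2526 = 0.182.

0.182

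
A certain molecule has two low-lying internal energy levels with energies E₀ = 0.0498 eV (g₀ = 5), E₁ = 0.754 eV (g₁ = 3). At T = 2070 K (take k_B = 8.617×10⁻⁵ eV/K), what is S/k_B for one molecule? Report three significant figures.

1.67

k_BT = 8.617×10⁻⁵ × 2070 K = 0.17837 eV.
Eᵢ/kT = 0.27919, 4.2272.
Z = Σ gᵢe^(−Eᵢ/kT) = 5·e^(−0.27919) + 3·e^(−4.2272) = 3.7820 + 0.043780 = 3.8258.
⟨E⟩ = Σ EᵢPᵢ = 0.057858 eV.
S/k_B = ln Z + ⟨E⟩/kT = ln(3.8258) + 0.057858/0.17837 = 1.3418 + 0.32437 = 1.67.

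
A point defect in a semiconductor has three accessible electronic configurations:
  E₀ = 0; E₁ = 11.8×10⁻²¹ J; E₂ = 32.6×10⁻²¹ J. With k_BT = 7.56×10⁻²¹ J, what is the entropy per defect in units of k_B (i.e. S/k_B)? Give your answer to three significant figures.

0.517

Eᵢ/kT = 0, 1.5608, 4.3122.
Z = Σ e^(−Eᵢ/kT) = e^(−0) + e^(−1.5608) + e^(−4.3122) = 1.0000 + 0.20997 + 0.013404 = 1.2234.
⟨E⟩ = Σ EᵢPᵢ = 2.3824 ×10⁻²¹ J.
S/k_B = ln Z + ⟨E⟩/kT = ln(1.2234) + 2.3824/7.56 = 0.20163 + 0.31513 = 0.517.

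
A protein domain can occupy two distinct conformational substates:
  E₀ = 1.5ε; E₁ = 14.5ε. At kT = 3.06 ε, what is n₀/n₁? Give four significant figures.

n₀/n₁ = exp[−(E₀−E₁)/kT] = exp(−(-13.0ε)/(3.06ε)) = exp(4.24837) = 69.99.

69.99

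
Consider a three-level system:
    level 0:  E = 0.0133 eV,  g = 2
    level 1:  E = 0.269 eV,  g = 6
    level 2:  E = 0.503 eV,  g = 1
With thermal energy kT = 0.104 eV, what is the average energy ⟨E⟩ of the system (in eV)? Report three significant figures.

Eᵢ/kT = 0.12788, 2.5865, 4.8365.
Z = Σ gᵢe^(−Eᵢ/kT) = 2·e^(−0.12788) + 6·e^(−2.5865) + 1·e^(−4.8365) = 1.7599 + 0.45170 + 0.0079348 = 2.2195.
⟨E⟩ = Σ Eᵢ gᵢe^(−Eᵢ/kT) / Z = (0.0133·1.7599 + 0.269·0.45170 + 0.503·0.0079348) / 2.2195 = 0.0671 eV.

0.0671 eV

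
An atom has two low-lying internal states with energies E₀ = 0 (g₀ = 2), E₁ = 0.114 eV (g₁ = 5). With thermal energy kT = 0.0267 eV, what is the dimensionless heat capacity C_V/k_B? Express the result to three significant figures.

0.595

Eᵢ/kT = 0, 4.2697.
Z = Σ gᵢe^(−Eᵢ/kT) = 2·e^(−0) + 5·e^(−4.2697) = 2.0000 + 0.069930 = 2.0699.
⟨E⟩ = 0.0038514 eV, ⟨E²⟩ = 0.00043906 eV².
C_V/k_B = (⟨E²⟩ − ⟨E⟩²)/(kT)² = (0.00043906 − 0.000014833)/0.00071289 = 0.595.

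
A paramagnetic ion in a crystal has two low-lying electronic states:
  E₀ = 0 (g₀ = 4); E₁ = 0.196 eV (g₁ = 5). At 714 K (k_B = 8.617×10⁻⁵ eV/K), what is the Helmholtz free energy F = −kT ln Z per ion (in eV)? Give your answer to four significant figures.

-0.08839 eV

k_BT = 8.617×10⁻⁵ × 714 K = 0.0615254 eV.
Eᵢ/kT = 0, 3.18568.
Z = Σ gᵢe^(−Eᵢ/kT) = 4·e^(−0) + 5·e^(−3.18568) = 4.00000 + 0.206751 = 4.20675.
F = −kT ln Z = −0.0615254 × ln(4.20675) = −0.0615254 × 1.43669 = -0.08839 eV.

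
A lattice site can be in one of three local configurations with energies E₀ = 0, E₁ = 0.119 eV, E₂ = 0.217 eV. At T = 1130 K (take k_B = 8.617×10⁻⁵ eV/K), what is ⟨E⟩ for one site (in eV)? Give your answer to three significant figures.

0.0417 eV

k_BT = 8.617×10⁻⁵ × 1130 K = 0.097372 eV.
Eᵢ/kT = 0, 1.2221, 2.2286.
Z = Σ e^(−Eᵢ/kT) = e^(−0) + e^(−1.2221) + e^(−2.2286) = 1.0000 + 0.29461 + 0.10768 = 1.4023.
⟨E⟩ = Σ Eᵢ e^(−Eᵢ/kT) / Z = (0·1.0000 + 0.119·0.29461 + 0.217·0.10768) / 1.4023 = 0.0417 eV.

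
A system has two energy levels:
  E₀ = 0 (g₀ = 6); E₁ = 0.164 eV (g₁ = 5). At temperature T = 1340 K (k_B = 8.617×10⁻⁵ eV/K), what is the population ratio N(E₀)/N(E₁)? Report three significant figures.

4.97

k_BT = 8.617×10⁻⁵ × 1340 K = 0.11547 eV.
n₀/n₁ = (g₀/g₁) exp[−(E₀−E₁)/kT] = (6/5) × exp(−(-0.164 eV)/(0.11547 eV)) = (6/5) × exp(1.4203) = 4.97.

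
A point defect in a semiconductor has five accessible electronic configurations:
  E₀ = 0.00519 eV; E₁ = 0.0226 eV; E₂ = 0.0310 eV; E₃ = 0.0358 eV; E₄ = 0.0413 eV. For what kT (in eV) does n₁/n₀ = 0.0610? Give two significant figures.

n₁/n₀ = exp[−(E₁−E₀)/kT] = 0.0610.
⇒ (E₁−E₀)/kT = ln(1/0.0610) = ln(16.39) = 2.797.
kT = 0.01741 eV / 2.797 = 0.0062 eV.

0.0062 eV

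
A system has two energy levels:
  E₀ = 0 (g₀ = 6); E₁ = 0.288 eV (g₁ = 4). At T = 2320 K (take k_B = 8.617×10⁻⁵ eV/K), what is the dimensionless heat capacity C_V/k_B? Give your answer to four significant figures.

0.2444

k_BT = 8.617×10⁻⁵ × 2320 K = 0.199914 eV.
Eᵢ/kT = 0, 1.44062.
Z = Σ gᵢe^(−Eᵢ/kT) = 6·e^(−0) + 4·e^(−1.44062) = 6.00000 + 0.947124 = 6.94712.
⟨E⟩ = 0.0392640 eV, ⟨E²⟩ = 0.0113080 eV².
C_V/k_B = (⟨E²⟩ − ⟨E⟩²)/(kT)² = (0.0113080 − 0.00154166)/0.0399656 = 0.2444.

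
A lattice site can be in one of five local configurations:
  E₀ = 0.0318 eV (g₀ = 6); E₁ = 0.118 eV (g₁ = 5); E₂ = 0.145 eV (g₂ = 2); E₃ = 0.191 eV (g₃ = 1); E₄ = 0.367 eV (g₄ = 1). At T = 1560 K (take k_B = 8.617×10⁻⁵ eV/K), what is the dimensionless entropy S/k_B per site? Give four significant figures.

k_BT = 8.617×10⁻⁵ × 1560 K = 0.134425 eV.
Eᵢ/kT = 0.236563, 0.877813, 1.07867, 1.42087, 2.73015.
Z = Σ gᵢe^(−Eᵢ/kT) = 6·e^(−0.236563) + 5·e^(−0.877813) + 2·e^(−1.07867) + 1·e^(−1.42087) + 1·e^(−2.73015) = 4.73602 + 2.07846 + 0.680095 + 0.241504 + 0.0652095 = 7.80129.
⟨E⟩ = Σ EᵢPᵢ = 0.0723645 eV.
S/k_B = ln Z + ⟨E⟩/kT = ln(7.80129) + 0.0723645/0.134425 = 2.05429 + 0.538326 = 2.593.

2.593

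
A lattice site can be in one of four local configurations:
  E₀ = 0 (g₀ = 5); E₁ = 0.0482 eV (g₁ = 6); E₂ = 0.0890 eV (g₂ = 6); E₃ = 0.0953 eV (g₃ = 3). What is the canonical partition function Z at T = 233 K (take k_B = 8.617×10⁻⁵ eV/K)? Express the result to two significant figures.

k_BT = 8.617×10⁻⁵ × 233 K = 0.02008 eV.
Eᵢ/kT = 0, 2.400, 4.432, 4.746.
Z = Σ gᵢe^(−Eᵢ/kT) = 5·e^(−0) + 6·e^(−2.400) + 6·e^(−4.432) + 3·e^(−4.746) = 5.000 + 0.5443 + 0.07134 + 0.02606 = 5.642.

Z = 5.6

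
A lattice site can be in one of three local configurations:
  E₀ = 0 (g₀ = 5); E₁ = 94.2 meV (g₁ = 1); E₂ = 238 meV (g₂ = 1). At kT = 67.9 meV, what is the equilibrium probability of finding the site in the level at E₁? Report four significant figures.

Eᵢ/kT = 0, 1.38733, 3.50515.
Z = Σ gᵢe^(−Eᵢ/kT) = 5·e^(−0) + 1·e^(−1.38733) + 1·e^(−3.50515) = 5.00000 + 0.249741 + 0.0300423 = 5.27978.
P₁ = g₁ e^(−E₁/kT) / Z = 0.249741/5.27978 = 0.04730.

0.04730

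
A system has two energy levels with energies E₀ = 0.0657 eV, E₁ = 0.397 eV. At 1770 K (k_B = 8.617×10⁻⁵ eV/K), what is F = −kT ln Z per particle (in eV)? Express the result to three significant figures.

0.0492 eV

k_BT = 8.617×10⁻⁵ × 1770 K = 0.15252 eV.
Eᵢ/kT = 0.43076, 2.6029.
Z = Σ e^(−Eᵢ/kT) = e^(−0.43076) + e^(−2.6029) = 0.65001 + 0.074058 = 0.72407.
F = −kT ln Z = −0.15252 × ln(0.72407) = −0.15252 × -0.32287 = 0.0492 eV.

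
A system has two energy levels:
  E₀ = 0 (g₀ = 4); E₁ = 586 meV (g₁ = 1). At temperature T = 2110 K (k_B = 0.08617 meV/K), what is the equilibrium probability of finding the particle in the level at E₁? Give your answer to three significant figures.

k_BT = 0.08617 × 2110 K = 181.82 meV.
Eᵢ/kT = 0, 3.2230.
Z = Σ gᵢe^(−Eᵢ/kT) = 4·e^(−0) + 1·e^(−3.2230) = 4.0000 + 0.039835 = 4.0398.
P₁ = g₁ e^(−E₁/kT) / Z = 0.039835/4.0398 = 0.00986.

0.00986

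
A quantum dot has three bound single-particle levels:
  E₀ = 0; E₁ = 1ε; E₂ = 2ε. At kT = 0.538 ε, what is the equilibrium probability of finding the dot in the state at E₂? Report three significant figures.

Eᵢ/kT = 0, 1.8587, 3.7175.
Z = Σ e^(−Eᵢ/kT) = e^(−0) + e^(−1.8587) + e^(−3.7175) = 1.0000 + 0.15588 + 0.024295 = 1.1802.
P₂ = e^(−E₂/kT) / Z = 0.024295/1.1802 = 0.0206.

0.0206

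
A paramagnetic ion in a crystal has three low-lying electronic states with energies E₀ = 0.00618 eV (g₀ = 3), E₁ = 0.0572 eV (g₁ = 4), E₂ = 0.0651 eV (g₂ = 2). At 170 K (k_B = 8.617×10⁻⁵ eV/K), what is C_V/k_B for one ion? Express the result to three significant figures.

0.623

k_BT = 8.617×10⁻⁵ × 170 K = 0.014649 eV.
Eᵢ/kT = 0.42187, 3.9047, 4.4440.
Z = Σ gᵢe^(−Eᵢ/kT) = 3·e^(−0.42187) + 4·e^(−3.9047) + 2·e^(−4.4440) = 1.9675 + 0.080588 + 0.023498 = 2.0716.
⟨E⟩ = 0.0088330 eV, ⟨E²⟩ = 0.00021162 eV².
C_V/k_B = (⟨E²⟩ − ⟨E⟩²)/(kT)² = (0.00021162 − 0.000078022)/0.00021459 = 0.623.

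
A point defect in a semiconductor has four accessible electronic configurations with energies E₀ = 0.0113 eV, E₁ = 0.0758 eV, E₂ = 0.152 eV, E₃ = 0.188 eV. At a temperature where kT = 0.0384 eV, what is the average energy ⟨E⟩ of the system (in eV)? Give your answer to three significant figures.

Eᵢ/kT = 0.29427, 1.9740, 3.9583, 4.8958.
Z = Σ e^(−Eᵢ/kT) = e^(−0.29427) + e^(−1.9740) + e^(−3.9583) + e^(−4.8958) = 0.74508 + 0.13890 + 0.019096 + 0.0074779 = 0.91055.
⟨E⟩ = Σ Eᵢ e^(−Eᵢ/kT) / Z = (0.0113·0.74508 + 0.0758·0.13890 + 0.152·0.019096 + 0.188·0.0074779) / 0.91055 = 0.0255 eV.

0.0255 eV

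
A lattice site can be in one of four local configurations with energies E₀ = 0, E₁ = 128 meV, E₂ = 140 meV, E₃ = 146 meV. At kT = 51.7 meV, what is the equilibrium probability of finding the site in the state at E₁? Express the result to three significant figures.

Eᵢ/kT = 0, 2.4758, 2.7079, 2.8240.
Z = Σ e^(−Eᵢ/kT) = e^(−0) + e^(−2.4758) + e^(−2.7079) + e^(−2.8240) = 1.0000 + 0.084096 + 0.066677 + 0.059368 = 1.2101.
P₁ = e^(−E₁/kT) / Z = 0.084096/1.2101 = 0.0695.

0.0695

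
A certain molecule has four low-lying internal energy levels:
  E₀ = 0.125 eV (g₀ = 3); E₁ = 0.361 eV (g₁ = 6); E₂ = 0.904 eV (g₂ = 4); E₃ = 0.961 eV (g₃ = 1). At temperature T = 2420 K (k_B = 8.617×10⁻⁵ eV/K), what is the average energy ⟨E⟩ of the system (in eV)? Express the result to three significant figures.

k_BT = 8.617×10⁻⁵ × 2420 K = 0.20853 eV.
Eᵢ/kT = 0.59943, 1.7312, 4.3351, 4.6084.
Z = Σ gᵢe^(−Eᵢ/kT) = 3·e^(−0.59943) + 6·e^(−1.7312) + 4·e^(−4.3351) + 1·e^(−4.6084) = 1.6474 + 1.0624 + 0.052402 + 0.0099678 = 2.7722.
⟨E⟩ = Σ Eᵢ gᵢe^(−Eᵢ/kT) / Z = (0.125·1.6474 + 0.361·1.0624 + 0.904·0.052402 + 0.961·0.0099678) / 2.7722 = 0.233 eV.

0.233 eV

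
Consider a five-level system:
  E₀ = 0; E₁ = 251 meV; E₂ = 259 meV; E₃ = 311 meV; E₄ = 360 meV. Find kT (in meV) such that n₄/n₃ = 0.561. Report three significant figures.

n₄/n₃ = exp[−(E₄−E₃)/kT] = 0.561.
⇒ (E₄−E₃)/kT = ln(1/0.561) = ln(1.7825) = 0.57802.
kT = 49 meV / 0.57802 = 84.8 meV.

84.8 meV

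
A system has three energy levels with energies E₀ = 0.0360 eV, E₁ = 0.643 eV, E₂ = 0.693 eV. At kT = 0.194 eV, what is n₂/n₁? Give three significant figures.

n₂/n₁ = exp[−(E₂−E₁)/kT] = exp(−(0.050 eV)/(0.194 eV)) = exp(-0.25773) = 0.773.

0.773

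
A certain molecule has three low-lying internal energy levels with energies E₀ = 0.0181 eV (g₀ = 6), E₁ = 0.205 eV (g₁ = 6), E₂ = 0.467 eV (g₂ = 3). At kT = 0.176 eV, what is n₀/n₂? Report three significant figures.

n₀/n₂ = (g₀/g₂) exp[−(E₀−E₂)/kT] = (6/3) × exp(−(-0.4489 eV)/(0.176 eV)) = (6/3) × exp(2.5506) = 25.6.

25.6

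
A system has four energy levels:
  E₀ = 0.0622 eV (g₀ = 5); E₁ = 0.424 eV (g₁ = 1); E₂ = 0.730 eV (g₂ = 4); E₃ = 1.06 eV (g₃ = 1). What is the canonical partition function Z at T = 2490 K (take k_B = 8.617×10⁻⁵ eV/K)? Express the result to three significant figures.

k_BT = 8.617×10⁻⁵ × 2490 K = 0.21456 eV.
Eᵢ/kT = 0.28990, 1.9761, 3.4023, 4.9403.
Z = Σ gᵢe^(−Eᵢ/kT) = 5·e^(−0.28990) + 1·e^(−1.9761) + 4·e^(−3.4023) + 1·e^(−4.9403) = 3.7417 + 0.13861 + 0.13319 + 0.0071525 = 4.0207.

Z = 4.02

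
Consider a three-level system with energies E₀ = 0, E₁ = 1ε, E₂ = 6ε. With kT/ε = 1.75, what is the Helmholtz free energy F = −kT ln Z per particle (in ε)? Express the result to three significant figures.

Eᵢ/kT = 0, 0.57143, 3.4286.
Z = Σ e^(−Eᵢ/kT) = e^(−0) + e^(−0.57143) + e^(−3.4286) = 1.0000 + 0.56472 + 0.032432 = 1.5972.
F = −kT ln Z = −1.75 × ln(1.5972) = −1.75 × 0.46825 = -0.819 ε.

-0.819 ε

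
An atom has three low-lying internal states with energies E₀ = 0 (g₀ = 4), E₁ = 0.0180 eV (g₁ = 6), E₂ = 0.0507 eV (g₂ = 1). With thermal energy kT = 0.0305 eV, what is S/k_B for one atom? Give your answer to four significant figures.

2.320

Eᵢ/kT = 0, 0.590164, 1.66230.
Z = Σ gᵢe^(−Eᵢ/kT) = 4·e^(−0) + 6·e^(−0.590164) + 1·e^(−1.66230) = 4.00000 + 3.32542 + 0.189702 = 7.51512.
⟨E⟩ = Σ EᵢPᵢ = 0.00924476 eV.
S/k_B = ln Z + ⟨E⟩/kT = ln(7.51512) + 0.00924476/0.0305 = 2.01692 + 0.303107 = 2.320.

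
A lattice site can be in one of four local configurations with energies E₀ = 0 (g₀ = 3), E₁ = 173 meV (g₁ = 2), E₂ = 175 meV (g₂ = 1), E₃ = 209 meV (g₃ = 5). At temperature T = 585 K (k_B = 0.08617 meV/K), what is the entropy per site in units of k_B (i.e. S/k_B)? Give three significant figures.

1.36

k_BT = 0.08617 × 585 K = 50.409 meV.
Eᵢ/kT = 0, 3.4319, 3.4716, 4.1461.
Z = Σ gᵢe^(−Eᵢ/kT) = 3·e^(−0) + 2·e^(−3.4319) + 1·e^(−3.4716) + 5·e^(−4.1461) = 3.0000 + 0.064651 + 0.031067 + 0.079130 = 3.1748.
⟨E⟩ = Σ EᵢPᵢ = 10.445 meV.
S/k_B = ln Z + ⟨E⟩/kT = ln(3.1748) + 10.445/50.409 = 1.1552 + 0.20721 = 1.36.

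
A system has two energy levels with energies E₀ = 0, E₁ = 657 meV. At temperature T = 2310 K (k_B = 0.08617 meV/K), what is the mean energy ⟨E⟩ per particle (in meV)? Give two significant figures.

k_BT = 0.08617 × 2310 K = 199.1 meV.
Eᵢ/kT = 0, 3.300.
Z = Σ e^(−Eᵢ/kT) = e^(−0) + e^(−3.300) = 1.000 + 0.03688 = 1.037.
⟨E⟩ = Σ Eᵢ e^(−Eᵢ/kT) / Z = (0·1.000 + 657·0.03688) / 1.037 = 23 meV.

23 meV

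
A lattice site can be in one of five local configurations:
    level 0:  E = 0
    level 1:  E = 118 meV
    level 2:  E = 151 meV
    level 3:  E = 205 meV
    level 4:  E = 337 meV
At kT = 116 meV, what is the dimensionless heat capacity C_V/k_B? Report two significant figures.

Eᵢ/kT = 0, 1.017, 1.302, 1.767, 2.905.
Z = Σ e^(−Eᵢ/kT) = e^(−0) + e^(−1.017) + e^(−1.302) + e^(−1.767) + e^(−2.905) = 1.000 + 0.3617 + 0.2720 + 0.1708 + 0.05475 = 1.859.
⟨E⟩ = 73.81 meV, ⟨E²⟩ = 13250 meV².
C_V/k_B = (⟨E²⟩ − ⟨E⟩²)/(kT)² = (13250 − 5448)/13460 = 0.58.

0.58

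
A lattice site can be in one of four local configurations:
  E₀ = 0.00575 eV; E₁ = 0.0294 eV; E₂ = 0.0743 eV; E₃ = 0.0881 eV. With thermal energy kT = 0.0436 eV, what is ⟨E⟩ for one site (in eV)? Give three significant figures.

Eᵢ/kT = 0.13188, 0.67431, 1.7041, 2.0206.
Z = Σ e^(−Eᵢ/kT) = e^(−0.13188) + e^(−0.67431) + e^(−1.7041) + e^(−2.0206) = 0.87645 + 0.50951 + 0.18194 + 0.13258 = 1.7005.
⟨E⟩ = Σ Eᵢ e^(−Eᵢ/kT) / Z = (0.00575·0.87645 + 0.0294·0.50951 + 0.0743·0.18194 + 0.0881·0.13258) / 1.7005 = 0.0266 eV.

0.0266 eV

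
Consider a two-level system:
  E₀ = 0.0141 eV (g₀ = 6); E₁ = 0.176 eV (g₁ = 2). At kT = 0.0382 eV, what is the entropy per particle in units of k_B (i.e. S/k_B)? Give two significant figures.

Eᵢ/kT = 0.3691, 4.607.
Z = Σ gᵢe^(−Eᵢ/kT) = 6·e^(−0.3691) + 2·e^(−4.607) = 4.148 + 0.01996 = 4.168.
⟨E⟩ = Σ EᵢPᵢ = 0.01488 eV.
S/k_B = ln Z + ⟨E⟩/kT = ln(4.168) + 0.01488/0.0382 = 1.427 + 0.3895 = 1.8.

1.8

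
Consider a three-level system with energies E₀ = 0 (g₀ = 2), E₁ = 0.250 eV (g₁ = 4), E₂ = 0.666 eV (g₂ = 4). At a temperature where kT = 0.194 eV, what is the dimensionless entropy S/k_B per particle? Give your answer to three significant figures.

Eᵢ/kT = 0, 1.2887, 3.4330.
Z = Σ gᵢe^(−Eᵢ/kT) = 2·e^(−0) + 4·e^(−1.2887) + 4·e^(−3.4330) = 2.0000 + 1.1025 + 0.12916 = 3.2317.
⟨E⟩ = Σ EᵢPᵢ = 0.11191 eV.
S/k_B = ln Z + ⟨E⟩/kT = ln(3.2317) + 0.11191/0.194 = 1.1730 + 0.57686 = 1.75.

1.75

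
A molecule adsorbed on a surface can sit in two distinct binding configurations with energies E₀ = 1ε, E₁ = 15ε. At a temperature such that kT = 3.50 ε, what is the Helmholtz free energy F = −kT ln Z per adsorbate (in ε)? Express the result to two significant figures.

0.94 ε

Eᵢ/kT = 0.2857, 4.286.
Z = Σ e^(−Eᵢ/kT) = e^(−0.2857) + e^(−4.286) = 0.7515 + 0.01376 = 0.7653.
F = −kT ln Z = −3.50 × ln(0.7653) = −3.50 × -0.2675 = 0.94 ε.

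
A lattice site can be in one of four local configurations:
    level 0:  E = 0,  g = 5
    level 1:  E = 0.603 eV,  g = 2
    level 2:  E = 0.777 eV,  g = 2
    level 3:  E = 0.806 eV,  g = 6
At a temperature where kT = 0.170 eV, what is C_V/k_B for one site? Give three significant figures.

0.444

Eᵢ/kT = 0, 3.5471, 4.5706, 4.7412.
Z = Σ gᵢe^(−Eᵢ/kT) = 5·e^(−0) + 2·e^(−3.5471) + 2·e^(−4.5706) + 6·e^(−4.7412) = 5.0000 + 0.057616 + 0.020703 + 0.052369 = 5.1307.
⟨E⟩ = 0.018134 eV, ⟨E²⟩ = 0.013150 eV².
C_V/k_B = (⟨E²⟩ − ⟨E⟩²)/(kT)² = (0.013150 − 0.00032884)/0.028900 = 0.444.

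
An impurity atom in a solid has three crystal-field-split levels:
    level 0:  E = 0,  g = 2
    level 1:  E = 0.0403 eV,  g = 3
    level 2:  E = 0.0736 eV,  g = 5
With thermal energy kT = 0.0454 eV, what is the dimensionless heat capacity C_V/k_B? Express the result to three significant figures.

0.437

Eᵢ/kT = 0, 0.88767, 1.6211.
Z = Σ gᵢe^(−Eᵢ/kT) = 2·e^(−0) + 3·e^(−0.88767) + 5·e^(−1.6211) = 2.0000 + 1.2348 + 0.98841 = 4.2232.
⟨E⟩ = 0.029009 eV, ⟨E²⟩ = 0.0017427 eV².
C_V/k_B = (⟨E²⟩ − ⟨E⟩²)/(kT)² = (0.0017427 − 0.00084152)/0.0020612 = 0.437.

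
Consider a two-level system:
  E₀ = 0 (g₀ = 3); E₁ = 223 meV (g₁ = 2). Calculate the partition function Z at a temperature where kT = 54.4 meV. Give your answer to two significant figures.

Z = 3.0

Eᵢ/kT = 0, 4.099.
Z = Σ gᵢe^(−Eᵢ/kT) = 3·e^(−0) + 2·e^(−4.099) = 3.000 + 0.03318 = 3.033.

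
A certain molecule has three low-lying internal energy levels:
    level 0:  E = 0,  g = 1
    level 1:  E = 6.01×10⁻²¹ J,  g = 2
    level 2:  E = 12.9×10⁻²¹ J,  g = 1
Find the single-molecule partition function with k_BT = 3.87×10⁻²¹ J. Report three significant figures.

Eᵢ/kT = 0, 1.5530, 3.3333.
Z = Σ gᵢe^(−Eᵢ/kT) = 1·e^(−0) + 2·e^(−1.5530) + 1·e^(−3.3333) = 1.0000 + 0.42322 + 0.035675 = 1.4589.

Z = 1.46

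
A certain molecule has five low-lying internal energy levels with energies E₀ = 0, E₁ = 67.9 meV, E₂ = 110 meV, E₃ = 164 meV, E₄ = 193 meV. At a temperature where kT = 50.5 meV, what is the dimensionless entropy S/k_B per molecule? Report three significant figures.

0.923

Eᵢ/kT = 0, 1.3446, 2.1782, 3.2475, 3.8218.
Z = Σ e^(−Eᵢ/kT) = e^(−0) + e^(−1.3446) + e^(−2.1782) + e^(−3.2475) + e^(−3.8218) = 1.0000 + 0.26064 + 0.11325 + 0.038871 + 0.021888 = 1.4346.
⟨E⟩ = Σ EᵢPᵢ = 28.408 meV.
S/k_B = ln Z + ⟨E⟩/kT = ln(1.4346) + 28.408/50.5 = 0.36089 + 0.56253 = 0.923.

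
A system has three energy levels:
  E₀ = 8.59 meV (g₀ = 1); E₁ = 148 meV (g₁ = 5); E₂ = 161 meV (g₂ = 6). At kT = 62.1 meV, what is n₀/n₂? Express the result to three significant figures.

n₀/n₂ = (g₀/g₂) exp[−(E₀−E₂)/kT] = (1/6) × exp(−(-152.41 meV)/(62.1 meV)) = (1/6) × exp(2.4543) = 1.94.

1.94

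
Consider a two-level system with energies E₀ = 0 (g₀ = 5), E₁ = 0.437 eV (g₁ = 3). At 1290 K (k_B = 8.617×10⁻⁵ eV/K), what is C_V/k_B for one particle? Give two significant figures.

k_BT = 8.617×10⁻⁵ × 1290 K = 0.1112 eV.
Eᵢ/kT = 0, 3.930.
Z = Σ gᵢe^(−Eᵢ/kT) = 5·e^(−0) + 3·e^(−3.930) = 5.000 + 0.05893 = 5.059.
⟨E⟩ = 0.005090 eV, ⟨E²⟩ = 0.002225 eV².
C_V/k_B = (⟨E²⟩ − ⟨E⟩²)/(kT)² = (0.002225 − 0.00002591)/0.01237 = 0.18.

0.18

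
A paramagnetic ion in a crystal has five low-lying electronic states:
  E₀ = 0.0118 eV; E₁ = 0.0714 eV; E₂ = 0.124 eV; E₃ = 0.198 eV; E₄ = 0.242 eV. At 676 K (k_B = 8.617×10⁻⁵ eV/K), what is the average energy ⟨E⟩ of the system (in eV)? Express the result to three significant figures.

k_BT = 8.617×10⁻⁵ × 676 K = 0.058251 eV.
Eᵢ/kT = 0.20257, 1.2257, 2.1287, 3.3991, 4.1544.
Z = Σ e^(−Eᵢ/kT) = e^(−0.20257) + e^(−1.2257) + e^(−2.1287) + e^(−3.3991) + e^(−4.1544) = 0.81663 + 0.29355 + 0.11899 + 0.033403 + 0.015695 = 1.2783.
⟨E⟩ = Σ Eᵢ e^(−Eᵢ/kT) / Z = (0.0118·0.81663 + 0.0714·0.29355 + 0.124·0.11899 + 0.198·0.033403 + 0.242·0.015695) / 1.2783 = 0.0436 eV.

0.0436 eV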